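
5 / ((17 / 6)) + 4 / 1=98 / 17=5.76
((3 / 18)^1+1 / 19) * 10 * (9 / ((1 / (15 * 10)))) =56250 / 19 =2960.53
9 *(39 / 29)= 351 / 29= 12.10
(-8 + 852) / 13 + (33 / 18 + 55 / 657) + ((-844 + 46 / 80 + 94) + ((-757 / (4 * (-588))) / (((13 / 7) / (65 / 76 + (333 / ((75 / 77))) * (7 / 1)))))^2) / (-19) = -285121205232466969619 / 31844003842560000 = -8953.69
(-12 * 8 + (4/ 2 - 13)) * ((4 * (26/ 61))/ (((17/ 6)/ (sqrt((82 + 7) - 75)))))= -66768 * sqrt(14)/ 1037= -240.91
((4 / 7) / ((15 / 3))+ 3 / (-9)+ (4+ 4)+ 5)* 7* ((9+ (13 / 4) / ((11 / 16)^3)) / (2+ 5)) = 440786 / 1815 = 242.86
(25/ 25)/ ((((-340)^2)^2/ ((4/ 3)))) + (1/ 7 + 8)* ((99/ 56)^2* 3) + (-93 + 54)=8024309437873/ 214857772500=37.35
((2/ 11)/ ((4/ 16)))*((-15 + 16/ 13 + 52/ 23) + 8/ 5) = -118504/ 16445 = -7.21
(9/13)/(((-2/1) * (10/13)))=-9/20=-0.45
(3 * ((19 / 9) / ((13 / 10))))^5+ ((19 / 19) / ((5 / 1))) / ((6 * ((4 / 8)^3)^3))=1245748631648 / 451120995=2761.45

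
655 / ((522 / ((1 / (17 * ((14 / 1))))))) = 655 / 124236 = 0.01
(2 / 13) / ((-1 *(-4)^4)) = -0.00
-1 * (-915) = 915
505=505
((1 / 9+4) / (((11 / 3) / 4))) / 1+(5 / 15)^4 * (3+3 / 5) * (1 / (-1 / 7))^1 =4.17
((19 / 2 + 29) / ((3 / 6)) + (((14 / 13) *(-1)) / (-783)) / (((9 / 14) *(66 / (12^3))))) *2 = 17255770 / 111969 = 154.11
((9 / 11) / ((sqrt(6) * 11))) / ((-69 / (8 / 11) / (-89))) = 356 * sqrt(6) / 30613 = 0.03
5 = 5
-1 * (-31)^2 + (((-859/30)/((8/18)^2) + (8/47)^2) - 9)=-394059897/353440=-1114.93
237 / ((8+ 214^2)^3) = 79 / 32032361959488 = 0.00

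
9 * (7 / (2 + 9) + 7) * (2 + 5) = 5292 / 11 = 481.09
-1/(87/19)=-19/87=-0.22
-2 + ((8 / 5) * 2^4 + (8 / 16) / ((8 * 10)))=3777 / 160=23.61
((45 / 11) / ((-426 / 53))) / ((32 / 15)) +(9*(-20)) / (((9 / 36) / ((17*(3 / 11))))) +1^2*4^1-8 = -167067541 / 49984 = -3342.42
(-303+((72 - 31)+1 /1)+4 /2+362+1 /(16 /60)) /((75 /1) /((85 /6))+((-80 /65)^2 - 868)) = -1226771 /9896808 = -0.12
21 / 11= 1.91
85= 85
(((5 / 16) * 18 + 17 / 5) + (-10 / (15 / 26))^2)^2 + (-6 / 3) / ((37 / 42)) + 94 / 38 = 95771.54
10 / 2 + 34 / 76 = 207 / 38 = 5.45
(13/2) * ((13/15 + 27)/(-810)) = -2717/12150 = -0.22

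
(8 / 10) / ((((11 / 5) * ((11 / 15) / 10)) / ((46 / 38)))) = 6.00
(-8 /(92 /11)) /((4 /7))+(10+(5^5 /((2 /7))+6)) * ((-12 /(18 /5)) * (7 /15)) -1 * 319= -7186813 /414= -17359.45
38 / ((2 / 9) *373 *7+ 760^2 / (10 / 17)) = 171 / 4421251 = 0.00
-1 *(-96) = 96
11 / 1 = 11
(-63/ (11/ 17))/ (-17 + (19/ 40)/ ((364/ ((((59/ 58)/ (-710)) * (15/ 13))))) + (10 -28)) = 1669592695680/ 600180417793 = 2.78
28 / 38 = 14 / 19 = 0.74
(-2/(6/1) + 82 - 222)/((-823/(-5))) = -2105/2469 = -0.85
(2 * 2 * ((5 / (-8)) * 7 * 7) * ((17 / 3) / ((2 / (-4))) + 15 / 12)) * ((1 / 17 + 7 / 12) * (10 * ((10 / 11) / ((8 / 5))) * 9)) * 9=397175625 / 1088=365051.13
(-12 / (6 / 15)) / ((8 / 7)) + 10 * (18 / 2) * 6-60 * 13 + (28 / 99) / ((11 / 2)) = -1159561 / 4356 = -266.20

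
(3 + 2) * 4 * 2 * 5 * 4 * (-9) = -7200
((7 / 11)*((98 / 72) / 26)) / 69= 343 / 710424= 0.00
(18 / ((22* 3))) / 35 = 3 / 385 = 0.01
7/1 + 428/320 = 667/80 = 8.34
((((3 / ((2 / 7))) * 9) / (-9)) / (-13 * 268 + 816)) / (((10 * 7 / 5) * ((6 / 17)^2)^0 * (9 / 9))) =3 / 10672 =0.00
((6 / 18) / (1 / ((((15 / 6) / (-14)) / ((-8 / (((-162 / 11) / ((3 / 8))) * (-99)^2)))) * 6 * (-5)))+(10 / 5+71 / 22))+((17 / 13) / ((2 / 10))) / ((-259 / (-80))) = 6364816155 / 74074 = 85925.10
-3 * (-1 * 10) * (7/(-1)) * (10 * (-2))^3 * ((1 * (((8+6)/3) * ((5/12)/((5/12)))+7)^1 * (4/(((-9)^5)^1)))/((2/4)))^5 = -963780608000000000/58149737003040059690390169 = -0.00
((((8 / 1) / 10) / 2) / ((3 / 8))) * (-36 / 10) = -96 / 25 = -3.84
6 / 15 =2 / 5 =0.40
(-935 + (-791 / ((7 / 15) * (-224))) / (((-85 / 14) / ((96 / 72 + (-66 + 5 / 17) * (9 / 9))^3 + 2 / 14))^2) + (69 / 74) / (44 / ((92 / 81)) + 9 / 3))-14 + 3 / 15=4104129286050525161682999989 / 280981277481098880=14606415498.01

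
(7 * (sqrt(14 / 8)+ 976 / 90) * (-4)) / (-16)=7 * sqrt(7) / 8+ 854 / 45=21.29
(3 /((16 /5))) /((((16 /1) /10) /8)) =75 /16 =4.69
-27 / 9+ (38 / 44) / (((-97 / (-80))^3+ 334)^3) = -3.00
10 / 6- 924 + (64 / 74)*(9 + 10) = -905.90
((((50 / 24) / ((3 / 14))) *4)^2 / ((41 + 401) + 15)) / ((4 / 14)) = 428750 / 37017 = 11.58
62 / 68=31 / 34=0.91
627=627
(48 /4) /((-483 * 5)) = -4 /805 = -0.00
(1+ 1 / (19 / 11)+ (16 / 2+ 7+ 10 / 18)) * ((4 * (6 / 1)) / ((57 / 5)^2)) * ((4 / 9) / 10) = 234400 / 1666737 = 0.14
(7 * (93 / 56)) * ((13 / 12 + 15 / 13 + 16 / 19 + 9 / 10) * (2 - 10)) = -1828163 / 4940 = -370.07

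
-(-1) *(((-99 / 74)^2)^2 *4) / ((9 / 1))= 10673289 / 7496644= 1.42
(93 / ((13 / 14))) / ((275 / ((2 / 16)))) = 651 / 14300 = 0.05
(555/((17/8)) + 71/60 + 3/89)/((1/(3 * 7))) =166740581/30260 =5510.26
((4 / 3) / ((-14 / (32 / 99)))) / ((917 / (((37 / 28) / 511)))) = -592 / 6819346611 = -0.00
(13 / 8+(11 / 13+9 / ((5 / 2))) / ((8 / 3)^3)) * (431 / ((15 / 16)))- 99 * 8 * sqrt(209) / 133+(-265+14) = 18840373 / 31200- 792 * sqrt(209) / 133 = 517.77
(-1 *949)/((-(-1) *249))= -949/249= -3.81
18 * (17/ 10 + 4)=513/ 5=102.60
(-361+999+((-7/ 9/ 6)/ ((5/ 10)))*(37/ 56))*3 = 137771/ 72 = 1913.49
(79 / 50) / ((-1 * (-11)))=79 / 550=0.14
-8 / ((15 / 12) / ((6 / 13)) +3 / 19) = -3648 / 1307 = -2.79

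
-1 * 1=-1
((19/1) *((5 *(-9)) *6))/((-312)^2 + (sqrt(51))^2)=-342/6493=-0.05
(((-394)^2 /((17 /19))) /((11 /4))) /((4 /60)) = 176969040 /187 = 946358.50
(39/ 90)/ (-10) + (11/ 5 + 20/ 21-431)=-898571/ 2100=-427.89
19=19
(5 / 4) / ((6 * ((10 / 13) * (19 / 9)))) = 39 / 304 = 0.13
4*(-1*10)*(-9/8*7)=315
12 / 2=6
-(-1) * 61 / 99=61 / 99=0.62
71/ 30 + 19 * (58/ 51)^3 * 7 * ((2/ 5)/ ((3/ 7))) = 184.95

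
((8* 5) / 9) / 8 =5 / 9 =0.56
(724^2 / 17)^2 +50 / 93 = 25552724559218 / 26877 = 950728301.49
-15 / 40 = -3 / 8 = -0.38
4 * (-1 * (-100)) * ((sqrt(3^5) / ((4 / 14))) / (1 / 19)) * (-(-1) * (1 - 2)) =-239400 * sqrt(3) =-414652.96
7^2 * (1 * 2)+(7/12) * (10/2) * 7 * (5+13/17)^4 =5674060154/250563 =22645.24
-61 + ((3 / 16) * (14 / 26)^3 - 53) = -4006299 / 35152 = -113.97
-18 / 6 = -3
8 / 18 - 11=-95 / 9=-10.56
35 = 35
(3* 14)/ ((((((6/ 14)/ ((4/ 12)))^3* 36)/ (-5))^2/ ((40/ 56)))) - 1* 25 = -2855075275/ 114791256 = -24.87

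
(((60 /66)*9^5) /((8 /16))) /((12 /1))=98415 /11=8946.82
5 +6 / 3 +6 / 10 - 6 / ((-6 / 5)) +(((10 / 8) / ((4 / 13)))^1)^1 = 1333 / 80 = 16.66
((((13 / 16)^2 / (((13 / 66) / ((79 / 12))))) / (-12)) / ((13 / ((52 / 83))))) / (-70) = 0.00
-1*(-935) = 935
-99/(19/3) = -297/19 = -15.63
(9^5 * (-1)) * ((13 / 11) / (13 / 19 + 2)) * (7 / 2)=-34031907 / 374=-90994.40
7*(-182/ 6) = -637/ 3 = -212.33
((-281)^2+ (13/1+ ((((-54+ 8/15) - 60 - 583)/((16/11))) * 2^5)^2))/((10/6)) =52841436706/375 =140910497.88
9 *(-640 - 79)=-6471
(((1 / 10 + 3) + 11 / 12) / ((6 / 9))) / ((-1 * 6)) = -241 / 240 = -1.00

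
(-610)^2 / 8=93025 / 2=46512.50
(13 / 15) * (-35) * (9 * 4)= -1092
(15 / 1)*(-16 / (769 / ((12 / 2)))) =-1440 / 769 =-1.87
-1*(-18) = 18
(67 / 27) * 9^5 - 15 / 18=146528.17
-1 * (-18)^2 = -324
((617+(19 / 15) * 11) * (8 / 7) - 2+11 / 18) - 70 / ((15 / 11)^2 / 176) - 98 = -540337 / 90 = -6003.74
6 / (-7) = -0.86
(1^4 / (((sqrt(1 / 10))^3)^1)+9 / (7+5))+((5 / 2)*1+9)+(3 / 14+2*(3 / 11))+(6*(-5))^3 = -8311993 / 308+10*sqrt(10) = -26955.37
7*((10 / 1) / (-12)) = -35 / 6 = -5.83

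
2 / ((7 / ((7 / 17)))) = 2 / 17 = 0.12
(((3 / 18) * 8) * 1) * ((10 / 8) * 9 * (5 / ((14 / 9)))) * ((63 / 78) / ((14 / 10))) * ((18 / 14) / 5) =7.15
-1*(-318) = 318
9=9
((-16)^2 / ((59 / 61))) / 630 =7808 / 18585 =0.42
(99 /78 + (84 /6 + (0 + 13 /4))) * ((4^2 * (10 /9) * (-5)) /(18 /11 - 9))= 235400 /1053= 223.55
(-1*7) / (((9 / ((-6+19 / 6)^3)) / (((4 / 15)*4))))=68782 / 3645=18.87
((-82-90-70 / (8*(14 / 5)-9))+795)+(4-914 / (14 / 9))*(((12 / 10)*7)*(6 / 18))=-68087 / 67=-1016.22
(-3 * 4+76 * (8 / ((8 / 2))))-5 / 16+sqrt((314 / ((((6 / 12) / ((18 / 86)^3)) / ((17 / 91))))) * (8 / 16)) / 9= 3 * sqrt(20887594) / 168259+2235 / 16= 139.77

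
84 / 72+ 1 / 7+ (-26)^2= 28447 / 42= 677.31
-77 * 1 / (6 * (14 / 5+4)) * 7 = -2695 / 204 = -13.21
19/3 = 6.33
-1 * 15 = -15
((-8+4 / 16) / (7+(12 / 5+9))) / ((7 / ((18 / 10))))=-279 / 2576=-0.11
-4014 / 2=-2007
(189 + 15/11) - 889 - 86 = -8631/11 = -784.64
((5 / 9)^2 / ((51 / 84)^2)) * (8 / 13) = 156800 / 304317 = 0.52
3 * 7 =21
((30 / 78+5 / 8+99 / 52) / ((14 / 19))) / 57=101 / 1456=0.07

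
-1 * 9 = -9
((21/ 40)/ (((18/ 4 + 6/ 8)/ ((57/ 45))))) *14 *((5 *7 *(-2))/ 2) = -931/ 15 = -62.07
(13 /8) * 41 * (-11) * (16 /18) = -5863 /9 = -651.44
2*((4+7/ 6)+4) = 55/ 3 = 18.33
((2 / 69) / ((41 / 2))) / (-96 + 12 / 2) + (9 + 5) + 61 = 9547873 / 127305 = 75.00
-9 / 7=-1.29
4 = 4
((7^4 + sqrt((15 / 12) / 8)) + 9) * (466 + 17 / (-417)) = 194305 * sqrt(10) / 3336 + 468275050 / 417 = 1123145.94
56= 56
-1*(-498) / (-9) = -166 / 3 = -55.33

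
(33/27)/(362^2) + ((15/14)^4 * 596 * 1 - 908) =-86781941308/707932449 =-122.59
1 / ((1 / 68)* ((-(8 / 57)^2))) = -55233 / 16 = -3452.06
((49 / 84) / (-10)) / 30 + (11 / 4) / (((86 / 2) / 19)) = 187799 / 154800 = 1.21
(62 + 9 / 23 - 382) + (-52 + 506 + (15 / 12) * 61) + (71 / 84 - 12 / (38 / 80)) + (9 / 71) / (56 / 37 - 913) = 11335422919 / 60870075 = 186.22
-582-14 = -596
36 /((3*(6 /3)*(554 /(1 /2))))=3 /554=0.01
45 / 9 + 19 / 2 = 29 / 2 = 14.50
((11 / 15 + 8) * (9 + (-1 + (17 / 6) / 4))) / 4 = 19.01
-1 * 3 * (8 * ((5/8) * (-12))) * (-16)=-2880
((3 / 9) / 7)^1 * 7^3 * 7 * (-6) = -686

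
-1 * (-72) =72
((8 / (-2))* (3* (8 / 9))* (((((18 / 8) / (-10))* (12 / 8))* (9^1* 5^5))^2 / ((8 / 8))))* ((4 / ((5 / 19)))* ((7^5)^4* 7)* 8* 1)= -65276033316335719714324687500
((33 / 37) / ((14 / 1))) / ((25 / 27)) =891 / 12950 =0.07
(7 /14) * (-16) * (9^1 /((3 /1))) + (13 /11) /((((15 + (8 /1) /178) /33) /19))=2601 /103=25.25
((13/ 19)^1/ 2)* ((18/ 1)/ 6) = 39/ 38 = 1.03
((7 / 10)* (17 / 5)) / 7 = 0.34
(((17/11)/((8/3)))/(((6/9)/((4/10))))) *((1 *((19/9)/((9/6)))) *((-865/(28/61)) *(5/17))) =-1002535/3696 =-271.25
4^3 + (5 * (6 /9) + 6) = 73.33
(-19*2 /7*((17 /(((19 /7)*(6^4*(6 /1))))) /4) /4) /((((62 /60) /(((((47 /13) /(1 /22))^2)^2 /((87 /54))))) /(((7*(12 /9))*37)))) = -2268736.18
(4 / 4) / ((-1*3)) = -1 / 3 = -0.33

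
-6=-6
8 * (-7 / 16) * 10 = -35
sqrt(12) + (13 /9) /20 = 13 /180 + 2 * sqrt(3) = 3.54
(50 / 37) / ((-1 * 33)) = -50 / 1221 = -0.04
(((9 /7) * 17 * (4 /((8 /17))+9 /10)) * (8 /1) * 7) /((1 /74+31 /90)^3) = 6638378301675 /26463592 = 250849.48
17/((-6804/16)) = -68/1701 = -0.04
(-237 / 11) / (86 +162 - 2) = -79 / 902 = -0.09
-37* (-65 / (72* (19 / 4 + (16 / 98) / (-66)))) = 1296295 / 184242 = 7.04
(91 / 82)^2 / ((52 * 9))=637 / 242064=0.00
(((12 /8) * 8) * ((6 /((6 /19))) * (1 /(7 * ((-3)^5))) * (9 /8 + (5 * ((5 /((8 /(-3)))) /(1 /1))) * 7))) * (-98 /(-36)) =5719 /243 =23.53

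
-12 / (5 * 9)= -4 / 15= -0.27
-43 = -43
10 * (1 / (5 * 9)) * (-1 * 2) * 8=-32 / 9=-3.56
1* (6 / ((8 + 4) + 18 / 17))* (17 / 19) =289 / 703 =0.41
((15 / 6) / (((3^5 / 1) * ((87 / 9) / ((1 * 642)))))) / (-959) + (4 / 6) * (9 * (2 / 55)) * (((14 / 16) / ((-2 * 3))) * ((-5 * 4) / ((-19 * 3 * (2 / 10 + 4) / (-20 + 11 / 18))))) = 47859305 / 941624838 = 0.05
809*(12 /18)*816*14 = 6161344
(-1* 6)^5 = -7776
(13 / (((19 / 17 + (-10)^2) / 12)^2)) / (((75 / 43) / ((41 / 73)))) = 105977456 / 1797601275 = 0.06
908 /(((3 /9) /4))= 10896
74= 74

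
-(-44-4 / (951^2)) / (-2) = -19896824 / 904401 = -22.00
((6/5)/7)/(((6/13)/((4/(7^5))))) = 52/588245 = 0.00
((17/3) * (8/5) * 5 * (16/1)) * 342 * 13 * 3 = 9674496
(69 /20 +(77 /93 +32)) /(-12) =-67477 /22320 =-3.02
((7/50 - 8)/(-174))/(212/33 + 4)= 4323/997600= 0.00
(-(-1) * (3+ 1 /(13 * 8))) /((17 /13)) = 313 /136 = 2.30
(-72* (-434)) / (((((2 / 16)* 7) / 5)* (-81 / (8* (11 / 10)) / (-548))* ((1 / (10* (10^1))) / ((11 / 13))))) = 105244057600 / 117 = 899521859.83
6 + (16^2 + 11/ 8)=2107/ 8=263.38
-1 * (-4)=4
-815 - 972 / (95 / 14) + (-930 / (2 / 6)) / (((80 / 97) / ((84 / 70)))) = -1906723 / 380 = -5017.69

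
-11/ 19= -0.58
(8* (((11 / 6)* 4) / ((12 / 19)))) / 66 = 38 / 27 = 1.41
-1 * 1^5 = -1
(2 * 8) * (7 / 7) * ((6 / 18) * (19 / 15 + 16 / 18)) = 11.50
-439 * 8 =-3512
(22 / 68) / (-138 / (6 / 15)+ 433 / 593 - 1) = -6523 / 6961330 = -0.00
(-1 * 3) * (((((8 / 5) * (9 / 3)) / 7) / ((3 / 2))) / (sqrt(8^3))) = -0.06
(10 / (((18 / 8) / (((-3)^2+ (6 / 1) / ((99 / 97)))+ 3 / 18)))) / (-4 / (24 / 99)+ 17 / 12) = -26480 / 5973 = -4.43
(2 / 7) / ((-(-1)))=2 / 7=0.29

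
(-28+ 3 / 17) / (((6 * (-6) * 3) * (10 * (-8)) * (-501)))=473 / 73586880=0.00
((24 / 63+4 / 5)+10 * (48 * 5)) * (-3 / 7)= -252124 / 245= -1029.08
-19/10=-1.90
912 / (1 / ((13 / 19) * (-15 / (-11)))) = 9360 / 11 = 850.91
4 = 4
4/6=2/3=0.67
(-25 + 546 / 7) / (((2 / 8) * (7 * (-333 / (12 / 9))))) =-848 / 6993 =-0.12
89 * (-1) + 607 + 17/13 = 6751/13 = 519.31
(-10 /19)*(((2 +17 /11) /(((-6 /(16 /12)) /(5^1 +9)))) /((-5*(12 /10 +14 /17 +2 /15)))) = -6188 /11495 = -0.54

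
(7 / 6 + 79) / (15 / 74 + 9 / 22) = 195767 / 1494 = 131.04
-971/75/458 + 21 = 720379/34350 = 20.97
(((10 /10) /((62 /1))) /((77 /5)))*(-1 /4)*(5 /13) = -25 /248248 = -0.00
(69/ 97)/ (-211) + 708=14490567/ 20467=708.00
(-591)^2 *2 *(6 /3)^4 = 11176992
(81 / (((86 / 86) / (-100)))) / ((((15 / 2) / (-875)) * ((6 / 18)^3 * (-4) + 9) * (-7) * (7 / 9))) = -32805000 / 1673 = -19608.49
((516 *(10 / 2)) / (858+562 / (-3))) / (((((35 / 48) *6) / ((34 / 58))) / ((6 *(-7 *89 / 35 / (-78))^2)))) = 69483012 / 431410525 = 0.16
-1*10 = -10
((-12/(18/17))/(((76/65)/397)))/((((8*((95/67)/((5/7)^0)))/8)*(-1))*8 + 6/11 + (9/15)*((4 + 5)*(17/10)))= 8082771125/3398169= 2378.57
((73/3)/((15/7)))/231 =73/1485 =0.05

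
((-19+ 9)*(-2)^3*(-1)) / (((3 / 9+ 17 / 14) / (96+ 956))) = -706944 / 13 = -54380.31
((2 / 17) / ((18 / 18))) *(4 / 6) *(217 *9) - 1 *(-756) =15456 / 17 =909.18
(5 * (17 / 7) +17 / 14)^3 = 6539203 / 2744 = 2383.09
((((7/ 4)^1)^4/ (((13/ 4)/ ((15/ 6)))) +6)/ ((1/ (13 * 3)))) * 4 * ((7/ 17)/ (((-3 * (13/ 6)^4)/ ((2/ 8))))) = -12467763/ 3884296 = -3.21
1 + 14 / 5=19 / 5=3.80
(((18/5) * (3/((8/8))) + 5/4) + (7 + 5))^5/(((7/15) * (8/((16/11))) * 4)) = 77240777479203/98560000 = 783692.95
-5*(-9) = 45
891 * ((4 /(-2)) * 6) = -10692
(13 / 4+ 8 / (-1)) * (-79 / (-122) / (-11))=1501 / 5368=0.28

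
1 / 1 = 1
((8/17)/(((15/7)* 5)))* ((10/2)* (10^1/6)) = 56/153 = 0.37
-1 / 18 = -0.06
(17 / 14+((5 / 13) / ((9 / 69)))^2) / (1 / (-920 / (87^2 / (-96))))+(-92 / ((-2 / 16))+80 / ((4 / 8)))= 27174716416 / 26862381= 1011.63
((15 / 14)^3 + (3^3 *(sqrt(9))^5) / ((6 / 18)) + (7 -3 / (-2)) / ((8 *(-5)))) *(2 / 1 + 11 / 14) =21065048121 / 384160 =54834.05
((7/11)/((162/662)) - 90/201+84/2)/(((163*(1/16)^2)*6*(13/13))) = 11.56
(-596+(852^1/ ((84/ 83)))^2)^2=1203968206080025/ 2401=501444483998.34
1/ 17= 0.06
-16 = -16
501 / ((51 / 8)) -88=-160 / 17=-9.41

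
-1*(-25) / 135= 5 / 27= 0.19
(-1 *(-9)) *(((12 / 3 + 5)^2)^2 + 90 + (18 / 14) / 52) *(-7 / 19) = -21788757 / 988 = -22053.40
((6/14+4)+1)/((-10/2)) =-38/35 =-1.09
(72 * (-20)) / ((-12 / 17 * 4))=510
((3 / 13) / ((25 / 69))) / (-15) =-69 / 1625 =-0.04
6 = 6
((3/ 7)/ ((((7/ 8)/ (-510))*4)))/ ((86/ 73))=-111690/ 2107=-53.01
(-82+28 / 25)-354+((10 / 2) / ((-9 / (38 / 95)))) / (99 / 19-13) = -7240277 / 16650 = -434.85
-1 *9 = -9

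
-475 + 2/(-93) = -44177/93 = -475.02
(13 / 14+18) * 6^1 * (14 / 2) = 795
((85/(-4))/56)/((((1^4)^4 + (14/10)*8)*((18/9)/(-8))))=425/3416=0.12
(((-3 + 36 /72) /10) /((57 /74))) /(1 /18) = -111 /19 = -5.84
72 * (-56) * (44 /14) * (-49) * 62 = 38497536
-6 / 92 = -3 / 46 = -0.07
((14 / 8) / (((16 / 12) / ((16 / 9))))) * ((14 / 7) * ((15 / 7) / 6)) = 5 / 3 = 1.67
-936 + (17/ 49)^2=-2247047/ 2401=-935.88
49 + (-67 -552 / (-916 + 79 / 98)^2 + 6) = -96534702060 / 8044116721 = -12.00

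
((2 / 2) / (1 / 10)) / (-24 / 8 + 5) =5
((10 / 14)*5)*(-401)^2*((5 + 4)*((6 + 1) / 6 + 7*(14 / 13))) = 1169827275 / 26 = 44993356.73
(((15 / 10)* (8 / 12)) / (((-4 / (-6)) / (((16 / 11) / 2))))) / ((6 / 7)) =14 / 11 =1.27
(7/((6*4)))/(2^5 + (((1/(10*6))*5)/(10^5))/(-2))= 700000/76799999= 0.01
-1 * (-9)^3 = 729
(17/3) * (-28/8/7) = -17/6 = -2.83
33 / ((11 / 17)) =51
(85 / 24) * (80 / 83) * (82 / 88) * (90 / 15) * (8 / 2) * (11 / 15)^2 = 30668 / 747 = 41.05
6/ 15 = 0.40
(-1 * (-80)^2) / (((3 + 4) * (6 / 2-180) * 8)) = 800 / 1239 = 0.65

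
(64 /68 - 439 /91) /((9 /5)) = -30035 /13923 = -2.16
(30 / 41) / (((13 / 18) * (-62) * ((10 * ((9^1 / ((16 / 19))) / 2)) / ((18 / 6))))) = -288 / 313937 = -0.00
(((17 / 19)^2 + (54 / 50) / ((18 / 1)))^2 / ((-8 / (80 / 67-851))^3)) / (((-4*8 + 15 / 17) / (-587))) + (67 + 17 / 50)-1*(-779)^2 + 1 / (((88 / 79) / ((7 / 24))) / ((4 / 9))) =127206189897876707896755233171 / 7882444161225342720000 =16137911.96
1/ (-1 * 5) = -1/ 5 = -0.20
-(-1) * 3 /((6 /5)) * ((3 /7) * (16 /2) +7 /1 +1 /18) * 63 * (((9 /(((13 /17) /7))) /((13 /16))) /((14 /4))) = 8084520 /169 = 47837.40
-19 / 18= -1.06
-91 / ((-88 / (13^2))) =15379 / 88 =174.76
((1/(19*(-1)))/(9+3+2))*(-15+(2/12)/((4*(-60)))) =21601/383040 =0.06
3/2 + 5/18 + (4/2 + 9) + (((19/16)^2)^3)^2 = 52289456593320889/2533274790395904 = 20.64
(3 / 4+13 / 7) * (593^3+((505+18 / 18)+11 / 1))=7611285651 / 14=543663260.79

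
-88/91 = -0.97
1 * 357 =357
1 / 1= 1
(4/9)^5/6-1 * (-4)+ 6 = 1771982/177147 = 10.00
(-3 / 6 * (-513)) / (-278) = -513 / 556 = -0.92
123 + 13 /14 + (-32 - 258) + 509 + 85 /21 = 14573 /42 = 346.98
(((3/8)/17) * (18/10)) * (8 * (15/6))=27/34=0.79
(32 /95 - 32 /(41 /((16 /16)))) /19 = -1728 /74005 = -0.02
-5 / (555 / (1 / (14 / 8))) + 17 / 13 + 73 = 750530 / 10101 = 74.30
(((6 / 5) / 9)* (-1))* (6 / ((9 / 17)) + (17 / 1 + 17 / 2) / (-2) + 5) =-43 / 90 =-0.48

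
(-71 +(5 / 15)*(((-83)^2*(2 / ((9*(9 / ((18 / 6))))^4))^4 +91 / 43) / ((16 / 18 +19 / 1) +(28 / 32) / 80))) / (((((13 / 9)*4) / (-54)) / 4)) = 1430761686088261583962526290282 / 539303110022517669433367901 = 2652.98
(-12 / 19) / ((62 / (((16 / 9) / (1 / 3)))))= -0.05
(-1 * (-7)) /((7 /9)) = 9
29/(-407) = -29/407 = -0.07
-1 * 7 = -7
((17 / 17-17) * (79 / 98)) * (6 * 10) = -773.88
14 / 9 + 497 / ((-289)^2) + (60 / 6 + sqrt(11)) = sqrt(11) + 8690657 / 751689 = 14.88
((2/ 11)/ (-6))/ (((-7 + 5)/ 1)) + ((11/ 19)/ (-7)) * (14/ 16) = -0.06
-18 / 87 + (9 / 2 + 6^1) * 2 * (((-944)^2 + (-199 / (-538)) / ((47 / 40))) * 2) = 13722763093446 / 366647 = 37427725.01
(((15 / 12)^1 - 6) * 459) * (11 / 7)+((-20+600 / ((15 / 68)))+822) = 2685 / 28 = 95.89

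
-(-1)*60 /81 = 20 /27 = 0.74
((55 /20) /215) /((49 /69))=759 /42140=0.02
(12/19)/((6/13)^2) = 169/57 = 2.96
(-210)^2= 44100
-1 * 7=-7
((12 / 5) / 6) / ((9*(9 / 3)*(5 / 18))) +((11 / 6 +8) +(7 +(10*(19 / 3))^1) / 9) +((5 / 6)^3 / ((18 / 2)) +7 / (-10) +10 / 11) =9609367 / 534600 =17.97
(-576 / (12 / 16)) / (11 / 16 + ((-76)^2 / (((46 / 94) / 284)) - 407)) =-282624 / 1233419245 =-0.00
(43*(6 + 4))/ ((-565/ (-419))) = 36034/ 113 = 318.88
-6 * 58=-348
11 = 11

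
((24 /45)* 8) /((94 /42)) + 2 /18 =4267 /2115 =2.02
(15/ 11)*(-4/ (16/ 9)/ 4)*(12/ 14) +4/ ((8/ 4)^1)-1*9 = -4717/ 616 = -7.66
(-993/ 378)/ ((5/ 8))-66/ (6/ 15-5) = 73498/ 7245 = 10.14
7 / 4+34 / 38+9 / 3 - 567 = -42663 / 76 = -561.36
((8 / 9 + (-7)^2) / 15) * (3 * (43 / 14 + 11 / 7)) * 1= 5837 / 126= 46.33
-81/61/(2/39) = -3159/122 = -25.89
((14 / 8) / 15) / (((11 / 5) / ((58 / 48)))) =203 / 3168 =0.06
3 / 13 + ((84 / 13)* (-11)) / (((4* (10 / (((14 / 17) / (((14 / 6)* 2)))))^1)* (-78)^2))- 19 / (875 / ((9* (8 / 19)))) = 38806501 / 261443000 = 0.15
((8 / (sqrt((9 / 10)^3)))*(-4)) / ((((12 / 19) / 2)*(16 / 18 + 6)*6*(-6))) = 380*sqrt(10) / 2511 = 0.48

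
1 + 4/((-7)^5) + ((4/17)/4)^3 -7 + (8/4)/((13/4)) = -5780132355/1073446283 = -5.38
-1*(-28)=28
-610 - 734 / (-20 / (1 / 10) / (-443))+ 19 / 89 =-19896809 / 8900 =-2235.60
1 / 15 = 0.07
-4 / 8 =-1 / 2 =-0.50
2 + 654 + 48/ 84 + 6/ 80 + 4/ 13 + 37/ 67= 160352651/ 243880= 657.51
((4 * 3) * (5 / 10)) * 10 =60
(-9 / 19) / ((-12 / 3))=9 / 76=0.12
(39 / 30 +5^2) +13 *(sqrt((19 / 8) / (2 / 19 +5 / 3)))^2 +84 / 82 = 44.75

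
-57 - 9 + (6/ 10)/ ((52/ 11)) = -17127/ 260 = -65.87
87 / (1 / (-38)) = -3306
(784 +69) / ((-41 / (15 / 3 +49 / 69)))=-336082 / 2829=-118.80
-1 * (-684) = 684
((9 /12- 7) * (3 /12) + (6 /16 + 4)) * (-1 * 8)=-22.50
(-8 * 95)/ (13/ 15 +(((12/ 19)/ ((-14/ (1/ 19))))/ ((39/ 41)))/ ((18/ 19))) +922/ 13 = -353365514/ 436969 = -808.67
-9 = -9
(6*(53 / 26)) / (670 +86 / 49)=2597 / 142636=0.02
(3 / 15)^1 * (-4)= -4 / 5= -0.80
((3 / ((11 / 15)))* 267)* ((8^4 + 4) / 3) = 16420500 / 11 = 1492772.73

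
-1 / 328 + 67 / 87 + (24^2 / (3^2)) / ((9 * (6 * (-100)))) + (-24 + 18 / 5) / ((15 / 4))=-6015827 / 1284120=-4.68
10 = 10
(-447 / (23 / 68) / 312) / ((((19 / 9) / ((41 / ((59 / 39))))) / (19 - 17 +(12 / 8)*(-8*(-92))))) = -1550629143 / 25783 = -60141.53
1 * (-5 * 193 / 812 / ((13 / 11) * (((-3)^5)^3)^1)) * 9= 10615 / 16829673588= 0.00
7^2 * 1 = 49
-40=-40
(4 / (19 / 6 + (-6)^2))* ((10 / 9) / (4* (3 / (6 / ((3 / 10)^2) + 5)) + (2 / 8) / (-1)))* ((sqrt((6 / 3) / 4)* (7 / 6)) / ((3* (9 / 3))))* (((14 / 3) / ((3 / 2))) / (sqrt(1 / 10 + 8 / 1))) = -1348480* sqrt(5) / 21894057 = -0.14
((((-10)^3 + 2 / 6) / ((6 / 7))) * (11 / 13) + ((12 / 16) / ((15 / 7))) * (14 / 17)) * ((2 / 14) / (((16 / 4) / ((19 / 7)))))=-26630837 / 278460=-95.64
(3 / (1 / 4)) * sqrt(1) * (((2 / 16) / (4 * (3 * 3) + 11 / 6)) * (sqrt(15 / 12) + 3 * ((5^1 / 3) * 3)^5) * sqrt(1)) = 9 * sqrt(5) / 454 + 84375 / 227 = 371.74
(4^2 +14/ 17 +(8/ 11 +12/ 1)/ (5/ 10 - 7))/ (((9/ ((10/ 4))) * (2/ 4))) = 8.26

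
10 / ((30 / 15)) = 5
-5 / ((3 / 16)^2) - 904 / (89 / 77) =-740392 / 801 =-924.33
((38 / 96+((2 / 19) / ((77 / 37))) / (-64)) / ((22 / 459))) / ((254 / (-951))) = -8072942949 / 261607808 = -30.86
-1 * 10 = -10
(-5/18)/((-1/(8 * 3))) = 20/3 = 6.67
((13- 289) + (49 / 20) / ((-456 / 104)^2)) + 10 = -17276399 / 64980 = -265.87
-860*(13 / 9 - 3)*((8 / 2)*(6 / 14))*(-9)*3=-61920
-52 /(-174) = 26 /87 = 0.30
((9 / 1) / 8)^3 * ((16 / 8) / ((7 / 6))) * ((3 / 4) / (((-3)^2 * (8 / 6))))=0.15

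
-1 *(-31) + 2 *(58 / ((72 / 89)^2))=269885 / 1296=208.24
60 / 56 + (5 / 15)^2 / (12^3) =116647 / 108864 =1.07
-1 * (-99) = 99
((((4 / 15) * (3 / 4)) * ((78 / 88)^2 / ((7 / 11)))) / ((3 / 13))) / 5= 6591 / 30800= 0.21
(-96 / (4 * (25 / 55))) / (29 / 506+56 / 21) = -400752 / 20675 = -19.38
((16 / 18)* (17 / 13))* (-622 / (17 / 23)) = -114448 / 117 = -978.19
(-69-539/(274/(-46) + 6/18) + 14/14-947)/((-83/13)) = 4636177/32204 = 143.96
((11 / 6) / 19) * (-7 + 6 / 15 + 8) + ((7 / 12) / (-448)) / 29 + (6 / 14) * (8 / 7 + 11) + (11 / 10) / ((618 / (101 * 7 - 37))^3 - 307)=18953027094050181 / 3552228035605760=5.34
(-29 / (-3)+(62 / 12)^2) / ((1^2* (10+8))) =1309 / 648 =2.02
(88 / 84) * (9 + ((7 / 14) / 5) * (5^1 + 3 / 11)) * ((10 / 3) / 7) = 2096 / 441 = 4.75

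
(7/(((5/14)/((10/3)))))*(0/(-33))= 0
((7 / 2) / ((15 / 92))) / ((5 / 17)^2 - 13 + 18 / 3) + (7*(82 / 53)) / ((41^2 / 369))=-577927 / 794205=-0.73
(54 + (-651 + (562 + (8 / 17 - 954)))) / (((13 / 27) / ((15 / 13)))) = -6806025 / 2873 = -2368.96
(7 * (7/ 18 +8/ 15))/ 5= 581/ 450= 1.29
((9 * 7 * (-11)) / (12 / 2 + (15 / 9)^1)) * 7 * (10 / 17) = -145530 / 391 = -372.20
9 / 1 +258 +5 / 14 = 3743 / 14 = 267.36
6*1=6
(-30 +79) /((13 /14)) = 52.77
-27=-27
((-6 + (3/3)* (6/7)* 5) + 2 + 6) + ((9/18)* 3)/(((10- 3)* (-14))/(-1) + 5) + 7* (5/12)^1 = 79745/8652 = 9.22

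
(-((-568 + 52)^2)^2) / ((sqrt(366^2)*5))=-11815376256 / 305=-38738938.54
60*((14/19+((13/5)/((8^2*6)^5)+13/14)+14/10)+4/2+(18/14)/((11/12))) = 395040113949690443/1017933018955776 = 388.08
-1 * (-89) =89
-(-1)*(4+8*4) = 36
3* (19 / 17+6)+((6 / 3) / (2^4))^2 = 23249 / 1088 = 21.37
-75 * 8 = -600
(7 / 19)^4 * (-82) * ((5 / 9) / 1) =-984410 / 1172889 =-0.84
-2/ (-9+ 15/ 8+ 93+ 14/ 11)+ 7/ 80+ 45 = 27648003/ 613520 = 45.06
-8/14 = -4/7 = -0.57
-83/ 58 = -1.43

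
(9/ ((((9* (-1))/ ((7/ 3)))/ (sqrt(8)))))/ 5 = -14* sqrt(2)/ 15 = -1.32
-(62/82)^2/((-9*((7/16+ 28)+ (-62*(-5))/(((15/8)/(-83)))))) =-15376/3314879889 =-0.00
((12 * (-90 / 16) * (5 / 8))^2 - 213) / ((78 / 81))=10829619 / 6656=1627.05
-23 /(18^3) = -23 /5832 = -0.00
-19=-19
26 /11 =2.36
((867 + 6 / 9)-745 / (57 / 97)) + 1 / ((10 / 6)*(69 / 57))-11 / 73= -191308088 / 478515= -399.80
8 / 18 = 0.44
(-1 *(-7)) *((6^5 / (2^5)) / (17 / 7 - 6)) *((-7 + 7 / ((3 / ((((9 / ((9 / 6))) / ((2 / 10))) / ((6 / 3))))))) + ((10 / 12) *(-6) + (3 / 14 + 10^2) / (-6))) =-299943 / 100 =-2999.43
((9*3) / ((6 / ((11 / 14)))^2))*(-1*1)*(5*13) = -23595 / 784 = -30.10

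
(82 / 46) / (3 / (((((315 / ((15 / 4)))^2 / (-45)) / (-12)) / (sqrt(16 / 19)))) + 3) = 0.56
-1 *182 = -182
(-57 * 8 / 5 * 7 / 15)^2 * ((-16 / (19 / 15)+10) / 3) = -119168 / 75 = -1588.91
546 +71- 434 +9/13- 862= -678.31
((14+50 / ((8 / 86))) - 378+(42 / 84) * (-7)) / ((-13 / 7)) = -1190 / 13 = -91.54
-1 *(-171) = 171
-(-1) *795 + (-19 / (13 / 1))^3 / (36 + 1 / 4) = 253231739 / 318565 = 794.91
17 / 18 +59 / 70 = 563 / 315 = 1.79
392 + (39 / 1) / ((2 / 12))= 626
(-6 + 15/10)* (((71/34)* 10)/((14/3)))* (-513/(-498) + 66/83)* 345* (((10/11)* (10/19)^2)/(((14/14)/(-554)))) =69386282268750/39221567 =1769084.91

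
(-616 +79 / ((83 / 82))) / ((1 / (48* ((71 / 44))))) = -38041800 / 913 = -41666.81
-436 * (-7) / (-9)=-3052 / 9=-339.11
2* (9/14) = 9/7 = 1.29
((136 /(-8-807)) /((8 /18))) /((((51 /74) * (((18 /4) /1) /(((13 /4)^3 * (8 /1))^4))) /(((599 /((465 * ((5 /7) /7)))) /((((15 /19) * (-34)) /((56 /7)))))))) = 480726933790247701193 /185546160000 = 2590875142.82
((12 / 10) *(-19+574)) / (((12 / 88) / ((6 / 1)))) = 29304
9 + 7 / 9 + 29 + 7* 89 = 5956 / 9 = 661.78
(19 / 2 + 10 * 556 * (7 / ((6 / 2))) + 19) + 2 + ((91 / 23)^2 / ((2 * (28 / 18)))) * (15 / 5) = 13018.93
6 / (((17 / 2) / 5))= 60 / 17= 3.53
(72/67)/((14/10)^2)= 1800/3283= 0.55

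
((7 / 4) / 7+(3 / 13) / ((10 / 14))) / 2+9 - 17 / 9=34621 / 4680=7.40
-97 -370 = -467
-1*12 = -12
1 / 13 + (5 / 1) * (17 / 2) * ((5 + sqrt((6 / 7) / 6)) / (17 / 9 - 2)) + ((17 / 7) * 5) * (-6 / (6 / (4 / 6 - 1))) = -1041973 / 546 - 765 * sqrt(7) / 14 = -2052.95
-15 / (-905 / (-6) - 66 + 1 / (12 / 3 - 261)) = -23130 / 130807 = -0.18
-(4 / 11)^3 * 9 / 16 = -36 / 1331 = -0.03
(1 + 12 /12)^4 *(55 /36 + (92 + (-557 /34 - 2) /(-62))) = 7120136 /4743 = 1501.19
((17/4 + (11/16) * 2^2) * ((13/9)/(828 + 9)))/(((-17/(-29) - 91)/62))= -0.01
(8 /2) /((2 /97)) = 194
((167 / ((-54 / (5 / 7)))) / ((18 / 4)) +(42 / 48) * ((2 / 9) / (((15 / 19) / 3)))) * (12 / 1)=2.98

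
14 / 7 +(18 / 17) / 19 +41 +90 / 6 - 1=18429 / 323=57.06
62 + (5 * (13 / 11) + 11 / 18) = 13567 / 198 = 68.52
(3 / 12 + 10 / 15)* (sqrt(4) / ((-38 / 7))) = -77 / 228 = -0.34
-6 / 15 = -2 / 5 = -0.40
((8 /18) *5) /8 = 5 /18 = 0.28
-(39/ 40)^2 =-1521/ 1600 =-0.95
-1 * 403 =-403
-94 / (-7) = 94 / 7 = 13.43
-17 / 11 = -1.55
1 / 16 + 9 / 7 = 151 / 112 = 1.35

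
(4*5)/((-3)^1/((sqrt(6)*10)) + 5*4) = 200*sqrt(6)/79997 + 80000/79997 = 1.01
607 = 607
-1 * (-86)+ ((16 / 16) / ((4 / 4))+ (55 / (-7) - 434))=-2484 / 7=-354.86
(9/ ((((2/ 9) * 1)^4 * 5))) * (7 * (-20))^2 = 14467005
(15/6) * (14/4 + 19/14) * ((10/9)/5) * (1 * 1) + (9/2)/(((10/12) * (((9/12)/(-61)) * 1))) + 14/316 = -21722479/49770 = -436.46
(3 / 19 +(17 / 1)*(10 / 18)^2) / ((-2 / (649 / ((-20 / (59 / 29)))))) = 159252269 / 892620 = 178.41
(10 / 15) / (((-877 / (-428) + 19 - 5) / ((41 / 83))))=35096 / 1710381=0.02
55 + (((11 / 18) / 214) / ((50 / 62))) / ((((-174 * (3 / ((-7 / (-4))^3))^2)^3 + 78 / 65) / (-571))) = 1397786933876717090628785039 / 25414302123757764143406360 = 55.00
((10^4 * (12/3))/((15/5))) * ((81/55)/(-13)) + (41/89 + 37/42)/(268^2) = -57991271474855/38392370016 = -1510.49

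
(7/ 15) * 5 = 7/ 3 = 2.33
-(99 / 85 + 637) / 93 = -6.86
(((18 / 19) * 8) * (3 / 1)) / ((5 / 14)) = 63.66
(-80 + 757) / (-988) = -677 / 988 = -0.69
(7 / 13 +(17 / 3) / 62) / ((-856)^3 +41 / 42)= -10661 / 10616359826293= -0.00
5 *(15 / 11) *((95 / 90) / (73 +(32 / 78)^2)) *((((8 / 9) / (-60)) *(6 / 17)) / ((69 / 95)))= -3050450 / 4307885901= -0.00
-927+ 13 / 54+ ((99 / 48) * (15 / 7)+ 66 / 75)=-69662347 / 75600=-921.46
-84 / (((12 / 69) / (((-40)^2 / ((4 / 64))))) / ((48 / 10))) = -59351040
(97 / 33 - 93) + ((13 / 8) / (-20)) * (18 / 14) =-3332501 / 36960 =-90.17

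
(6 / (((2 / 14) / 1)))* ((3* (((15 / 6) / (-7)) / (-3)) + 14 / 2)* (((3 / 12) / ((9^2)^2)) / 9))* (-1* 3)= -103 / 26244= -0.00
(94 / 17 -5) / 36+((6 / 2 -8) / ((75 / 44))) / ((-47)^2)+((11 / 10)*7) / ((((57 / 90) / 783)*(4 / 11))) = 560366997301 / 21405210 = 26179.00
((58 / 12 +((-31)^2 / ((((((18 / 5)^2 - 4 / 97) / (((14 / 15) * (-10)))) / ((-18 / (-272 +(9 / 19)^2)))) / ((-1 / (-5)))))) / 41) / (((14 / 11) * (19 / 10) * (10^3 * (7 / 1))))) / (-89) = -217808319727 / 71193852586802400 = -0.00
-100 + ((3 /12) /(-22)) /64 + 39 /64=-559769 /5632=-99.39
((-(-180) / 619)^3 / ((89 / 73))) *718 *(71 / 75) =289375597440 / 21108722651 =13.71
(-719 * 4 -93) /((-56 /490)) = 103915 /4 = 25978.75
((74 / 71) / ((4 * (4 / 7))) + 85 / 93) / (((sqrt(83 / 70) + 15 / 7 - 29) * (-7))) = 72367 * sqrt(5810) / 18639423816 + 17006245 / 2329927977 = 0.01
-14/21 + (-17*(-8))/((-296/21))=-1145/111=-10.32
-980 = -980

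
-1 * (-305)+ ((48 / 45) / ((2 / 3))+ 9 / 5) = 1542 / 5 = 308.40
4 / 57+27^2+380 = 1109.07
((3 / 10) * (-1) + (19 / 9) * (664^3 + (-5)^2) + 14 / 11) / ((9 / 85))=10401584064941 / 1782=5837028094.80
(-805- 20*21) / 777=-175 / 111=-1.58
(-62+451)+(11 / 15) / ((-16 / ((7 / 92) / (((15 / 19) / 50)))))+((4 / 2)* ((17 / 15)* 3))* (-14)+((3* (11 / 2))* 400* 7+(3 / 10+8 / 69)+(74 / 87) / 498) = 3706493984779 / 79719840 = 46494.00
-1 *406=-406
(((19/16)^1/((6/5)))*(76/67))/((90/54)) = 361/536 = 0.67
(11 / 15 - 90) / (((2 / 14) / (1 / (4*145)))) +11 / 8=0.30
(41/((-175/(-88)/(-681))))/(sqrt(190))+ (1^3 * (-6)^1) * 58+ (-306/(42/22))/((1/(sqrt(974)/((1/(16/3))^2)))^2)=-23873257708/189 - 1228524 * sqrt(190)/16625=-126314551.44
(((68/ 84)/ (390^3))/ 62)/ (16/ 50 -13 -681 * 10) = -17/ 526938350505840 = -0.00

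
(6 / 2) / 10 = 3 / 10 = 0.30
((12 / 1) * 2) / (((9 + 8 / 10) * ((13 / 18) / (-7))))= -2160 / 91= -23.74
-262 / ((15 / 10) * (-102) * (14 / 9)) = 131 / 119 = 1.10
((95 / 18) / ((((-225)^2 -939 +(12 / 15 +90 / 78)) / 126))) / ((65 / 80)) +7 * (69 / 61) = 1563198511 / 197012737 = 7.93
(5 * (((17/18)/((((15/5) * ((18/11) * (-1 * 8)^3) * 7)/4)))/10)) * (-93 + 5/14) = 242539/24385536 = 0.01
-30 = -30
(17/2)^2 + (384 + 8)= 1857/4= 464.25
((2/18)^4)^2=1/43046721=0.00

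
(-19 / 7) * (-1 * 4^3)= 1216 / 7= 173.71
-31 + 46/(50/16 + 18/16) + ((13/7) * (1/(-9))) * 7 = -3308/153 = -21.62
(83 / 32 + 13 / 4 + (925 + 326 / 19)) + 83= 1031.00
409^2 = 167281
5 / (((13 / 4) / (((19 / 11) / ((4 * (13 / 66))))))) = 570 / 169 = 3.37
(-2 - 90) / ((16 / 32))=-184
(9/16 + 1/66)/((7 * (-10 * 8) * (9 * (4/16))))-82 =-10910653/133056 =-82.00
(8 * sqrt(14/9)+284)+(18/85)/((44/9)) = 8 * sqrt(14)/3+531161/1870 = 294.02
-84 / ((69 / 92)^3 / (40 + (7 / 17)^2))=-20803328 / 2601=-7998.20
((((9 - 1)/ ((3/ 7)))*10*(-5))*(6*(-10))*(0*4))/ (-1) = 0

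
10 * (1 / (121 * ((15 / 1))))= 2 / 363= 0.01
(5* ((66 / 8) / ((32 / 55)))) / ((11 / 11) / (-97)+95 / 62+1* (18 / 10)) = 4134625 / 193728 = 21.34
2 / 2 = 1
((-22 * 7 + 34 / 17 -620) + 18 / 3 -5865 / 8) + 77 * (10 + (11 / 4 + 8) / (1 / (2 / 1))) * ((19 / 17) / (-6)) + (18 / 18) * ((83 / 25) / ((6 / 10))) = -3968617 / 2040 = -1945.40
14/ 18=7/ 9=0.78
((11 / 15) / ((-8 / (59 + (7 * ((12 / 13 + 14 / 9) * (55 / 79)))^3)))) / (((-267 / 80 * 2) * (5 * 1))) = 15822264917442643 / 3162578975987535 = 5.00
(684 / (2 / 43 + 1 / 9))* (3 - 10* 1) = -1852956 / 61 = -30376.33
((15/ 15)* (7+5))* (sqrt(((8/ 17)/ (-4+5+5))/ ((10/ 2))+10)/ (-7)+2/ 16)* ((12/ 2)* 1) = 9 - 24* sqrt(651270)/ 595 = -23.55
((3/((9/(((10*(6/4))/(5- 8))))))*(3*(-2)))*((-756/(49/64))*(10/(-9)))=76800/7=10971.43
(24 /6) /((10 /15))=6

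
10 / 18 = 5 / 9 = 0.56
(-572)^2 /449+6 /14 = 2291635 /3143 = 729.12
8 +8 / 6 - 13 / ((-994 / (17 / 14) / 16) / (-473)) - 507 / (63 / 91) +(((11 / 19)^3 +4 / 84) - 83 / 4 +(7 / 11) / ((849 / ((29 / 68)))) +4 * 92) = -1251953433174407 / 2525650597162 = -495.70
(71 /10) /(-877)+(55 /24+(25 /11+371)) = 434758993 /1157640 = 375.56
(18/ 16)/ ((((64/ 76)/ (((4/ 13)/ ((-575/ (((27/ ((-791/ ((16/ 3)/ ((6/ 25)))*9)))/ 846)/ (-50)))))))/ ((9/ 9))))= -19/ 13339107600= -0.00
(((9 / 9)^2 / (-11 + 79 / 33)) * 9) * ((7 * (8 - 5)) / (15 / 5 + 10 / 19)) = -118503 / 19028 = -6.23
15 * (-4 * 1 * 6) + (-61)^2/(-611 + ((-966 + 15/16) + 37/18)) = -82132344/226657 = -362.36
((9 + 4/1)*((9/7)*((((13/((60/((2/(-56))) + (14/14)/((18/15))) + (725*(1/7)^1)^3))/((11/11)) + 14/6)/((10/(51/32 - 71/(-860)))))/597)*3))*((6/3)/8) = 1026874736733417/125028751711520000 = 0.01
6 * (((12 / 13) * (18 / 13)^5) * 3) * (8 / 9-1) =-45349632 / 4826809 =-9.40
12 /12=1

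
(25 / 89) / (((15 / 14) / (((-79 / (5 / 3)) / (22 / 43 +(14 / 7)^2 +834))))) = -23779 / 1604492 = -0.01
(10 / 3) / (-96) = -5 / 144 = -0.03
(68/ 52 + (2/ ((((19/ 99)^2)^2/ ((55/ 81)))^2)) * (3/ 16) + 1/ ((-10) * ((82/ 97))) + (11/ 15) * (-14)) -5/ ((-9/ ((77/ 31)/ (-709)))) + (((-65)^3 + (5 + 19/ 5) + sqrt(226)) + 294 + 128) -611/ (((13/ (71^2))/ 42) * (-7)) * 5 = sqrt(226) + 496187430005844158133872587/ 71625298751153311320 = 6927559.33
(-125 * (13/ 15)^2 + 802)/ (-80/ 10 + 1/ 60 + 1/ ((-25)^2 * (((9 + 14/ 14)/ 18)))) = -79662500/ 897801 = -88.73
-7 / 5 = -1.40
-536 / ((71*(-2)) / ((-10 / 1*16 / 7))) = -86.28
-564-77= -641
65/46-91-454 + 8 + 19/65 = -1600531/2990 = -535.29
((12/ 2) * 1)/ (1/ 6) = 36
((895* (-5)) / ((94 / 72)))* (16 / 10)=-257760 / 47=-5484.26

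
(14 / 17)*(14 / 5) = 196 / 85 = 2.31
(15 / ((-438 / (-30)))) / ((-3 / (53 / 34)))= -1325 / 2482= -0.53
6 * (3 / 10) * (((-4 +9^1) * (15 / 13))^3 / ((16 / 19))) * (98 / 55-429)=-67803530625 / 386672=-175351.54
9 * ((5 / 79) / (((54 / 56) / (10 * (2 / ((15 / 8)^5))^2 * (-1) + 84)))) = 271015825581424 / 5466645703125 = 49.58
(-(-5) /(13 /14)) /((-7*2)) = -5 /13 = -0.38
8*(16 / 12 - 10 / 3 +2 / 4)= -12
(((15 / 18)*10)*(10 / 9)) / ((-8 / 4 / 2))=-250 / 27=-9.26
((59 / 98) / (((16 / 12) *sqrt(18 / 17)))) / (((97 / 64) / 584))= 137824 *sqrt(34) / 4753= 169.08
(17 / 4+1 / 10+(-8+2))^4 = 7.41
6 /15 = 2 /5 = 0.40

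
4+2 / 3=14 / 3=4.67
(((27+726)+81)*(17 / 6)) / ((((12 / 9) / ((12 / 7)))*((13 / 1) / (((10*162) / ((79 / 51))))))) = 1757079540 / 7189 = 244412.23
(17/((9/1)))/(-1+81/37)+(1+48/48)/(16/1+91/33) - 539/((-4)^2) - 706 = -723598687/980496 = -737.99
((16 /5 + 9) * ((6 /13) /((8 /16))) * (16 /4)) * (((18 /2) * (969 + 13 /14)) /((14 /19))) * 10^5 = 33994211760000 /637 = 53366109513.34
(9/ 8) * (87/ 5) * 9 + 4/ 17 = 119959/ 680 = 176.41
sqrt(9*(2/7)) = 1.60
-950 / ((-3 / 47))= 14883.33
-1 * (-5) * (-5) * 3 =-75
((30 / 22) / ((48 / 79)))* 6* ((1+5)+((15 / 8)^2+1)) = 141.60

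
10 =10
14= 14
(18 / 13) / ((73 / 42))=756 / 949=0.80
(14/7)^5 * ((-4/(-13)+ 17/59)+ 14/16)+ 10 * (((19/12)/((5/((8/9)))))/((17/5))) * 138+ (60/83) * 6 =1613474540/9740133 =165.65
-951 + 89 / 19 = -17980 / 19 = -946.32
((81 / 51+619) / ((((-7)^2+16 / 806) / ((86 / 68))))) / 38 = 18282095 / 43389882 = 0.42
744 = 744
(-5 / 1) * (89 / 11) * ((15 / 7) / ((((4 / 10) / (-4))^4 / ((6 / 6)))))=-66750000 / 77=-866883.12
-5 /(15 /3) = -1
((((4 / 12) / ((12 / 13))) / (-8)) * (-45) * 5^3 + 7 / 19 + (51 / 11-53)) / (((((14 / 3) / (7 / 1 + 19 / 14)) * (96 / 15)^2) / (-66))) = -36253026225 / 61014016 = -594.18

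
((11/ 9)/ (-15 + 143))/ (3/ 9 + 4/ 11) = 121/ 8832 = 0.01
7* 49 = 343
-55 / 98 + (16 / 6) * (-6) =-1623 / 98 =-16.56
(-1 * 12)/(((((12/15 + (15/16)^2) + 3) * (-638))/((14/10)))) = 10752/1910491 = 0.01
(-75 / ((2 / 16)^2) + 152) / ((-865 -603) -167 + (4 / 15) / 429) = 2.84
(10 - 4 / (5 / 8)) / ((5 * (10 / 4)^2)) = 72 / 625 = 0.12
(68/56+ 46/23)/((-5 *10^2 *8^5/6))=-27/22937600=-0.00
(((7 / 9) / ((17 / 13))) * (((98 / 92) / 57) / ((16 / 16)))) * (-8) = -17836 / 200583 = -0.09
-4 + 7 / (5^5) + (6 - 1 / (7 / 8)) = 18799 / 21875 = 0.86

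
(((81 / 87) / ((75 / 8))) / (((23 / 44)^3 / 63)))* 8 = 3091156992 / 8821075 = 350.43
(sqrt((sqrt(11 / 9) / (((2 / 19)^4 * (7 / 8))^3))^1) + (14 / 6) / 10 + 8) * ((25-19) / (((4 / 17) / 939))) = 3942861 / 20 + 750993398403 * 11^(1 / 4) * sqrt(42) / 392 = 22611358480.75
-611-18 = -629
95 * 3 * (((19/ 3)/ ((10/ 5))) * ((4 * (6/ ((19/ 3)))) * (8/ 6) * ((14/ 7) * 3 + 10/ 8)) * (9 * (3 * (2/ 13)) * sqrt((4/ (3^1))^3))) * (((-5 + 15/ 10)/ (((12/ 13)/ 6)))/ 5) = -555408 * sqrt(3) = -961994.87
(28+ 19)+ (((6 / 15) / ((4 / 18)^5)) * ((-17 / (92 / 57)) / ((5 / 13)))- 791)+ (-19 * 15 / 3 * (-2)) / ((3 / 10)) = -2243738359 / 110400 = -20323.72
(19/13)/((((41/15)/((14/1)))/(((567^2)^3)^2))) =4405240288040550014223134623888818390/533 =8264991159550750495728208000000000.00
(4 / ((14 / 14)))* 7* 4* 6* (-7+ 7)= 0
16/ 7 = 2.29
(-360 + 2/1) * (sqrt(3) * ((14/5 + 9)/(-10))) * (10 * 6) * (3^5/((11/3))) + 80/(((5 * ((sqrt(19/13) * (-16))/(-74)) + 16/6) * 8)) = -8325 * sqrt(247)/54088 + 266955/54088 + 92387628 * sqrt(3)/55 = 2909458.26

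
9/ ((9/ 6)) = 6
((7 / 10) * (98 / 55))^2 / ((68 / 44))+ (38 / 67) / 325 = 1.01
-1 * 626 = -626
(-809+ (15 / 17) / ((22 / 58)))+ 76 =-136636 / 187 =-730.67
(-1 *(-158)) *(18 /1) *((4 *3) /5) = 6825.60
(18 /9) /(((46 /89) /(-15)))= -1335 /23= -58.04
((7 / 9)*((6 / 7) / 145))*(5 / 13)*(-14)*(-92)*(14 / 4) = 9016 / 1131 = 7.97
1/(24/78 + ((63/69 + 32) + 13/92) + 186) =1196/262357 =0.00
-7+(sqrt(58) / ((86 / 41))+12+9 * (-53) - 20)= -492+41 * sqrt(58) / 86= -488.37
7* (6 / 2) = 21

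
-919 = -919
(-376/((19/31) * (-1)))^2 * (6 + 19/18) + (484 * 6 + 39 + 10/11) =95005054063/35739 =2658301.97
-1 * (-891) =891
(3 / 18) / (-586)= -1 / 3516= -0.00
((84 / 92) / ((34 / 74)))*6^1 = 11.92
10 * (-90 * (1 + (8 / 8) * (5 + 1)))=-6300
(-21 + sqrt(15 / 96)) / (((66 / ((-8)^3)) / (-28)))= -50176 / 11 + 896 * sqrt(10) / 33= -4475.59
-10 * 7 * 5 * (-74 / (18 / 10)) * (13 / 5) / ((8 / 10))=420875 / 9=46763.89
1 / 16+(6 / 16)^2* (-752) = -1691 / 16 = -105.69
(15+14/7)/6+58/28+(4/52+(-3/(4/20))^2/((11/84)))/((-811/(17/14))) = 11359177/4870866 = 2.33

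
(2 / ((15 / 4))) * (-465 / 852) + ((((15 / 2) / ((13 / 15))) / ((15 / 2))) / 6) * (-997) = -1063417 / 5538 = -192.02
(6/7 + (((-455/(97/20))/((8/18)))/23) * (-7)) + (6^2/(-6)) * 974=-90249087/15617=-5778.90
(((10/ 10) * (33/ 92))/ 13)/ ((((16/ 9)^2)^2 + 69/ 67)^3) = 2803163704460955099/ 135906941798680268184956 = 0.00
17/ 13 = 1.31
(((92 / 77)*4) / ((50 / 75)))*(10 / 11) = 5520 / 847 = 6.52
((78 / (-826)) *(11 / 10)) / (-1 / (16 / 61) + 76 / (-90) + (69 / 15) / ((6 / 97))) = -0.00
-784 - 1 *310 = -1094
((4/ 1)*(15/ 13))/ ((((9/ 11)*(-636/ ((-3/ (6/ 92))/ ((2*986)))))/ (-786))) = -165715/ 1019031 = -0.16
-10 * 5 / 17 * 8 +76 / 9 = -2308 / 153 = -15.08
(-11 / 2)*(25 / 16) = -275 / 32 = -8.59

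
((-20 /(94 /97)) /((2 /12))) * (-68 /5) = 79152 /47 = 1684.09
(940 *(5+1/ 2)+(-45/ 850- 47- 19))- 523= 4580.95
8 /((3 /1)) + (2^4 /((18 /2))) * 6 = 40 /3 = 13.33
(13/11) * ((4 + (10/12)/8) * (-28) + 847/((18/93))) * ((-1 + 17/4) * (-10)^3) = -360075625/22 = -16367073.86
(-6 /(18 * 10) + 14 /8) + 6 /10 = 139 /60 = 2.32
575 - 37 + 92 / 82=22104 / 41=539.12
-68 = -68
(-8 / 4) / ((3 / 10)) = -20 / 3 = -6.67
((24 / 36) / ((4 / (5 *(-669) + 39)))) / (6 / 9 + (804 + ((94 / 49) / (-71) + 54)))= -5750787 / 8961622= -0.64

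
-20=-20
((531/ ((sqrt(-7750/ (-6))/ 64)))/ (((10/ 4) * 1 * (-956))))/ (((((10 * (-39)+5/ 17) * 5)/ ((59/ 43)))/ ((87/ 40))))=185342364 * sqrt(465)/ 6595746484375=0.00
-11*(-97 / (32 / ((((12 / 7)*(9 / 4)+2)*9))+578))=393723 / 213506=1.84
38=38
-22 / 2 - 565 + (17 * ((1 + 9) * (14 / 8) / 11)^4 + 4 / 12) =-328028237 / 702768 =-466.77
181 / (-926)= -0.20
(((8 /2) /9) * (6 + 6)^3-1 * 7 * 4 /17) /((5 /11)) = 143308 /85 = 1685.98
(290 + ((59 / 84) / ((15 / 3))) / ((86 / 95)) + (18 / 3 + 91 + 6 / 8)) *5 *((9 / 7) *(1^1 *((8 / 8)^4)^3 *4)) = 42033405 / 4214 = 9974.70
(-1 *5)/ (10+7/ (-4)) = -20/ 33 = -0.61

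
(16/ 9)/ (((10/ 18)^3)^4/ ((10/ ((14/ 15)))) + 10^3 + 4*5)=1506290861232/ 864234449991235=0.00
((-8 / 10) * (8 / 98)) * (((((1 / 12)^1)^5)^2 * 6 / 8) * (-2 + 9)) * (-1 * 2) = 1 / 90296156160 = 0.00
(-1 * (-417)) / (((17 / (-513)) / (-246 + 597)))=-75086271 / 17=-4416839.47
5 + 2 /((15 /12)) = 33 /5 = 6.60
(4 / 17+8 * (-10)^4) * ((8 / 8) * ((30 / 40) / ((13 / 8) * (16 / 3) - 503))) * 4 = -12240036 / 25211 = -485.50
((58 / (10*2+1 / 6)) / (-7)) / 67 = -348 / 56749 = -0.01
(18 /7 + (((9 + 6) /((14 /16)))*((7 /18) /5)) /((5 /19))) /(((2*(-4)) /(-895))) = 71779 /84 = 854.51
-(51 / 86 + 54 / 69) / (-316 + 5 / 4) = 0.00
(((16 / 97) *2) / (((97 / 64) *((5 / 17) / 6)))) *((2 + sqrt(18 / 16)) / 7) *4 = 626688 *sqrt(2) / 329315 + 1671168 / 329315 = 7.77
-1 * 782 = -782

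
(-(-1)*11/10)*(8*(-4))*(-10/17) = 352/17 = 20.71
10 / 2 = 5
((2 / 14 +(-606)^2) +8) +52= 2571073 / 7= 367296.14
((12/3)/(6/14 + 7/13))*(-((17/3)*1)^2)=-26299/198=-132.82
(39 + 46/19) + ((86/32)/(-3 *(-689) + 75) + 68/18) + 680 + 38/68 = 472590977/651168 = 725.76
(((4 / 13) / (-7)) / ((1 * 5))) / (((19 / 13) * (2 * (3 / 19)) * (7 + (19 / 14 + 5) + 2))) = -4 / 3225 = -0.00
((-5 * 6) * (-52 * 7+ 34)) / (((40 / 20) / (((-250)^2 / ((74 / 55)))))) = 8507812500 / 37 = 229940878.38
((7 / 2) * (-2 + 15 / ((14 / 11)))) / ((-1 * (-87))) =0.39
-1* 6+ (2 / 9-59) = -583 / 9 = -64.78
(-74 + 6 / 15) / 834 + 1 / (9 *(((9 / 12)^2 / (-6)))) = -23896 / 18765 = -1.27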